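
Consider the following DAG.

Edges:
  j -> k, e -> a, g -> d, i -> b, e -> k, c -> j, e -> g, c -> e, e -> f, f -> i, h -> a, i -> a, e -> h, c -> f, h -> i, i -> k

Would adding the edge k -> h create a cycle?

Adding k→h creates a cycle iff h can already reach k.
Path from h: h → i → k.
So h → … → k → h is a cycle.

Yes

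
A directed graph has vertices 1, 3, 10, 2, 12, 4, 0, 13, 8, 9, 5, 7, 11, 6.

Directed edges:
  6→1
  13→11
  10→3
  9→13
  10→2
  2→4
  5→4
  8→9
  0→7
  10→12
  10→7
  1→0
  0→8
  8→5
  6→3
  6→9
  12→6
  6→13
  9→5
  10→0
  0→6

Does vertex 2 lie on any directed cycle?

No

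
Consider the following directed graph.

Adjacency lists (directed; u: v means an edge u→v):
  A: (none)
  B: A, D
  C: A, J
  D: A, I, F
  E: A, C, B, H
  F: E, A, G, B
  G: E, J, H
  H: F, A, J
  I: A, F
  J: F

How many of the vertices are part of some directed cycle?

A vertex is on a directed cycle iff it belongs to a strongly connected component of size ≥ 2 (or has a self-loop).
The vertices on cycles are {B, C, D, E, F, G, H, I, J} — 9 in total.

9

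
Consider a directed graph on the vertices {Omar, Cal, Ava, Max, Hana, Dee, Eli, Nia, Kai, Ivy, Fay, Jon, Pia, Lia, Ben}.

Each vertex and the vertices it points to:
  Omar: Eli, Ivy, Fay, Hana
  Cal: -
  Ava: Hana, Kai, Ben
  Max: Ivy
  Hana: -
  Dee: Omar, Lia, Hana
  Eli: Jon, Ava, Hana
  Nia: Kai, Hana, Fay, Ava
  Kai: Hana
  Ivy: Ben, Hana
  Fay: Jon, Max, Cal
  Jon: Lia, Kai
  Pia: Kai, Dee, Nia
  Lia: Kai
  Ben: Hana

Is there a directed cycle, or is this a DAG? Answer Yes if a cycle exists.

No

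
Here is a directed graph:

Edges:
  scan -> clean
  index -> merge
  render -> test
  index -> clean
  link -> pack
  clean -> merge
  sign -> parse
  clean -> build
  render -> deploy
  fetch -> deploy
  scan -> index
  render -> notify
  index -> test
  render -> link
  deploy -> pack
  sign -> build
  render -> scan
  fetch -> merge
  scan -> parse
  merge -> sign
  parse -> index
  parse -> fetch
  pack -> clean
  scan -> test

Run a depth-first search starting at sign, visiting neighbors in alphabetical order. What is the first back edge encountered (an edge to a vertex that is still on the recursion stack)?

DFS from sign (visiting neighbors in alphabetical order); mark gray on enter, black on exit:
sign gray
  build gray
  build black
  parse gray
    fetch gray
      deploy gray
        pack gray
          clean gray
            clean→build: build black — skip
            merge gray
              merge→sign: sign is gray → back edge
First back edge: merge → sign.

merge->sign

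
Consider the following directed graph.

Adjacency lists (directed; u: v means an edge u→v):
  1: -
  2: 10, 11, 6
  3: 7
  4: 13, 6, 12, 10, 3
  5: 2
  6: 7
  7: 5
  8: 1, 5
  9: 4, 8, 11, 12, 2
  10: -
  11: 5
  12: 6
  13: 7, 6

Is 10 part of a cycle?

No

10 lies on a cycle iff there is a path from 10 back to itself.
Exploring from 10, it never reaches itself; equivalently, its strongly connected component is a singleton.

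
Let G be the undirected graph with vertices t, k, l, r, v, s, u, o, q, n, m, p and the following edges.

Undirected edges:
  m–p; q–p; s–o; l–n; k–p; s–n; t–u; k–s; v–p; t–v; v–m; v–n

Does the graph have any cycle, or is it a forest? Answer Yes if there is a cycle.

DFS, tracking each vertex's parent; an edge to a visited non-parent vertex closes a cycle.
Start from q:
visit q (parent –)
  visit p (parent q)
    visit m (parent p)
      m–p: parent, skip
      visit v (parent m)
        visit t (parent v)
          visit u (parent t)
            u–t: parent, skip
          t–v: parent, skip
        v–m: parent, skip
        visit n (parent v)
          n–v: parent, skip
          visit s (parent n)
            visit o (parent s)
              o–s: parent, skip
            visit k (parent s)
              k–p: p visited and ≠ parent → cycle
Cycle: p – m – v – n – s – k – p.

Yes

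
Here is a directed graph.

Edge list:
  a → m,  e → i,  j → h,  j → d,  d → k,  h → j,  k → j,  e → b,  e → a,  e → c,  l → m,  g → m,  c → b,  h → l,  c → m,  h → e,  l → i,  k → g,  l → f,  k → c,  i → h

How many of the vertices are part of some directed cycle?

7

A vertex is on a directed cycle iff it belongs to a strongly connected component of size ≥ 2 (or has a self-loop).
The vertices on cycles are {d, e, h, i, j, k, l} — 7 in total.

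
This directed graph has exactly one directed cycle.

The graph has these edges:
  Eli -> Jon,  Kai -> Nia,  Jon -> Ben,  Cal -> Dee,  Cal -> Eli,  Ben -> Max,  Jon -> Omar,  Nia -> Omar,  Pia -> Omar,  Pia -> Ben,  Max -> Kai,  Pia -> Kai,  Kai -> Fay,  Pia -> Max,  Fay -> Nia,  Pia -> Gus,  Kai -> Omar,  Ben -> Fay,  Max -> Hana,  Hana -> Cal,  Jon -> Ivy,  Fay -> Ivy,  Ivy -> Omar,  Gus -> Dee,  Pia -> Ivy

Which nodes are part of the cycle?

Ben, Cal, Eli, Jon, Max, Hana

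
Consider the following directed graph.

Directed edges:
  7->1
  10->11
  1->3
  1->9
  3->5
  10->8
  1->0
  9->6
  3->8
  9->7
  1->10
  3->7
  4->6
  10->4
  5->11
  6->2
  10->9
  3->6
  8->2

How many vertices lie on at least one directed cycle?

5

A vertex is on a directed cycle iff it belongs to a strongly connected component of size ≥ 2 (or has a self-loop).
The vertices on cycles are {1, 3, 7, 9, 10} — 5 in total.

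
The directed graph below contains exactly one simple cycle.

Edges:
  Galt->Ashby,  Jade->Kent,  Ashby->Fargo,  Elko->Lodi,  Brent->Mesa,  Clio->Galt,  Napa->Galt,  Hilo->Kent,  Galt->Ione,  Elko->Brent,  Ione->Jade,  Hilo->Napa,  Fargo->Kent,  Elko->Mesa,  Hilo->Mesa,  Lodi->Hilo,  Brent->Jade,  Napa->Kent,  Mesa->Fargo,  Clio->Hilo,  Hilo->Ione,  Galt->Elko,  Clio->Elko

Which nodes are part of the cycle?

DFS with gray/black marking from Galt:
Galt gray
  Elko gray
    Brent gray
      Jade gray
        Kent gray
        Kent black
      Jade black
      Mesa gray
        Fargo gray
          Fargo→Kent: Kent black — skip
        Fargo black
      Mesa black
    Brent black
    Elko→Mesa: Mesa black — skip
    Lodi gray
      Hilo gray
        Ione gray
          Ione→Jade: Jade black — skip
        Ione black
        Napa gray
          Napa→Galt: Galt is gray → back edge
Back edge closes the cycle Galt → Elko → Lodi → Hilo → Napa → Galt; its vertices are {Elko, Galt, Hilo, Lodi, Napa}.

Elko, Galt, Hilo, Lodi, Napa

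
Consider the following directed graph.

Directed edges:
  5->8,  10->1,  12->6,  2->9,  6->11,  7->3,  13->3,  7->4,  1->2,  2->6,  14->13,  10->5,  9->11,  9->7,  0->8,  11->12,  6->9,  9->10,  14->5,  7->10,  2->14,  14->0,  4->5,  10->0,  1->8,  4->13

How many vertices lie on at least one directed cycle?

8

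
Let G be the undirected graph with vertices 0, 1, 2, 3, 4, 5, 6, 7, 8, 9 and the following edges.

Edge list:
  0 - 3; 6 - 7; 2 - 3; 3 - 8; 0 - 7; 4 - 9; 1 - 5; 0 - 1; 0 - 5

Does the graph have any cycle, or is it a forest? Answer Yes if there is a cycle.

DFS, tracking each vertex's parent; an edge to a visited non-parent vertex closes a cycle.
Start from 2:
visit 2 (parent –)
  visit 3 (parent 2)
    3–2: parent, skip
    visit 8 (parent 3)
      8–3: parent, skip
    visit 0 (parent 3)
      0–3: parent, skip
      visit 1 (parent 0)
        visit 5 (parent 1)
          5–1: parent, skip
          5–0: 0 visited and ≠ parent → cycle
Cycle: 0 – 1 – 5 – 0.

Yes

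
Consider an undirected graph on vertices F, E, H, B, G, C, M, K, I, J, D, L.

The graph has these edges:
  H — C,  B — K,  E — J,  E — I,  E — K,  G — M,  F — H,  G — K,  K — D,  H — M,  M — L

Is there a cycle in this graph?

DFS, tracking each vertex's parent; an edge to a visited non-parent vertex closes a cycle.
Start from C:
visit C (parent –)
  visit H (parent C)
    H–C: parent, skip
    visit M (parent H)
      M–H: parent, skip
      visit L (parent M)
        L–M: parent, skip
      visit G (parent M)
        G–M: parent, skip
        visit K (parent G)
          visit B (parent K)
            B–K: parent, skip
          K–G: parent, skip
          visit E (parent K)
            visit I (parent E)
              I–E: parent, skip
            visit J (parent E)
              J–E: parent, skip
            E–K: parent, skip
          visit D (parent K)
            D–K: parent, skip
    visit F (parent H)
      F–H: parent, skip
No non-parent visited neighbor found — the graph is a forest.

No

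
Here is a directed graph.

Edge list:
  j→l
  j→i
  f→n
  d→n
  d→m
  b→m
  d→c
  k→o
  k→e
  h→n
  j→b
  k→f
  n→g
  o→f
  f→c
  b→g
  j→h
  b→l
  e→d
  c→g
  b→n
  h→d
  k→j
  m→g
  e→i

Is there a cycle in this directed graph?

DFS with white/gray/black marking, starting from b:
b gray
  n gray
    g gray
    g black
  n black
  b→g: g black — skip
  l gray
  l black
  m gray
    m→g: g black — skip
  m black
b black
c gray
  c→g: g black — skip
c black
d gray
  d→m: m black — skip
  d→n: n black — skip
  d→c: c black — skip
d black
e gray
  i gray
  i black
  e→d: d black — skip
e black
f gray
  f→n: n black — skip
  f→c: c black — skip
f black
h gray
  h→n: n black — skip
  h→d: d black — skip
h black
j gray
  j→l: l black — skip
  j→h: h black — skip
  j→i: i black — skip
  j→b: b black — skip
j black
k gray
  k→j: j black — skip
  k→e: e black — skip
  k→f: f black — skip
  o gray
    o→f: f black — skip
  o black
k black
Every edge goes to a white or black vertex — no back edge, so the graph is acyclic.

No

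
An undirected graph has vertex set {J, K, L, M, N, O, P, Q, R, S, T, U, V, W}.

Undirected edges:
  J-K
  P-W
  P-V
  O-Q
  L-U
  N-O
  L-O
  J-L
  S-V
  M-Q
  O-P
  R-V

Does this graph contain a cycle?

No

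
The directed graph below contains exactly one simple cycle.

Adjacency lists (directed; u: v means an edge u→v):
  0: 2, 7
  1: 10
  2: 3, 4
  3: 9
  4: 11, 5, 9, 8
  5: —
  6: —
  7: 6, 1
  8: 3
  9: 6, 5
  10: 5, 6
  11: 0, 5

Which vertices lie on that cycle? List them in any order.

DFS with gray/black marking from 4:
4 gray
  11 gray
    0 gray
      2 gray
        3 gray
          9 gray
            6 gray
            6 black
            5 gray
            5 black
          9 black
        3 black
        2→4: 4 is gray → back edge
Back edge closes the cycle 4 → 11 → 0 → 2 → 4; its vertices are {0, 2, 4, 11}.

0, 2, 4, 11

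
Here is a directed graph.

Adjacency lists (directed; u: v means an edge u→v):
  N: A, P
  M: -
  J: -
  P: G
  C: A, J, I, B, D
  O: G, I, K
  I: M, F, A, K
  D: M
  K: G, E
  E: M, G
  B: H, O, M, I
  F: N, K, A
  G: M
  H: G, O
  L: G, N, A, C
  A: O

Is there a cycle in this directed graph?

Yes

DFS with white/gray/black marking, starting from E:
E gray
  M gray
  M black
  G gray
    G→M: M black — skip
  G black
E black
N gray
  A gray
    O gray
      O→G: G black — skip
      I gray
        I→M: M black — skip
        F gray
          F→N: N is gray → back edge
Back edge found, so a cycle exists: N → A → O → I → F → N.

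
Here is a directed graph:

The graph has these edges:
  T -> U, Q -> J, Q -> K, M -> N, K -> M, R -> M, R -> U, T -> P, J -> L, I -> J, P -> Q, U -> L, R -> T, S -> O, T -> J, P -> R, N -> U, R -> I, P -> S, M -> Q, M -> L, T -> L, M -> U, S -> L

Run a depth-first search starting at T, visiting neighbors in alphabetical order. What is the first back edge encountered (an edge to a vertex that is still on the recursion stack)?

M→Q

DFS from T (visiting neighbors in alphabetical order); mark gray on enter, black on exit:
T gray
  J gray
    L gray
    L black
  J black
  T→L: L black — skip
  P gray
    Q gray
      Q→J: J black — skip
      K gray
        M gray
          M→L: L black — skip
          N gray
            U gray
              U→L: L black — skip
            U black
          N black
          M→Q: Q is gray → back edge
First back edge: M → Q.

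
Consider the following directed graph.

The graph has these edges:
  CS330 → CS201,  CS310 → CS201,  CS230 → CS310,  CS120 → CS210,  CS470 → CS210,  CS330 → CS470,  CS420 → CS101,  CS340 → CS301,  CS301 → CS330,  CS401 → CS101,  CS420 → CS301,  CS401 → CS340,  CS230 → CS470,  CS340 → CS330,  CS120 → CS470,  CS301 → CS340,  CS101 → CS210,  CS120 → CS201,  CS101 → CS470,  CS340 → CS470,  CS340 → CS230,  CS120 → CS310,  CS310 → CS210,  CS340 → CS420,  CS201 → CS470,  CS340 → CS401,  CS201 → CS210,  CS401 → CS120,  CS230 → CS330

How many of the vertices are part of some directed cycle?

A vertex is on a directed cycle iff it belongs to a strongly connected component of size ≥ 2 (or has a self-loop).
The vertices on cycles are {CS301, CS340, CS401, CS420} — 4 in total.

4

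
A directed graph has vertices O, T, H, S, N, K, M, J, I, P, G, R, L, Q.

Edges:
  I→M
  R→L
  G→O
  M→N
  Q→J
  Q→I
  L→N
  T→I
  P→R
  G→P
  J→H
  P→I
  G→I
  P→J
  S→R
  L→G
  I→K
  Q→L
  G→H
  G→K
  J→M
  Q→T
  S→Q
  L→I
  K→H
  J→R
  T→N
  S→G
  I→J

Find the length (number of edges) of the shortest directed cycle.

4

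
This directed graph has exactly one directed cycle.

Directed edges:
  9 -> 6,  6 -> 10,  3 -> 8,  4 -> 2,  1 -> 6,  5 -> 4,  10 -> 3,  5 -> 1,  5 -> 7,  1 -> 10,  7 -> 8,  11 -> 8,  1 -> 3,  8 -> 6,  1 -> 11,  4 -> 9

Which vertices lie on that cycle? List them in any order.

3, 6, 8, 10

DFS with gray/black marking from 10:
10 gray
  3 gray
    8 gray
      6 gray
        6→10: 10 is gray → back edge
Back edge closes the cycle 10 → 3 → 8 → 6 → 10; its vertices are {3, 6, 8, 10}.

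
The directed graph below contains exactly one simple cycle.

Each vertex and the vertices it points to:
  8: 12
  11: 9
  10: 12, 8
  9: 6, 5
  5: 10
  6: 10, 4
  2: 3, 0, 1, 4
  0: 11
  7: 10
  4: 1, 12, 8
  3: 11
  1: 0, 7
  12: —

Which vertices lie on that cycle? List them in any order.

DFS with gray/black marking from 1:
1 gray
  0 gray
    11 gray
      9 gray
        6 gray
          10 gray
            12 gray
            12 black
            8 gray
              8→12: 12 black — skip
            8 black
          10 black
          4 gray
            4→1: 1 is gray → back edge
Back edge closes the cycle 1 → 0 → 11 → 9 → 6 → 4 → 1; its vertices are {0, 1, 4, 6, 9, 11}.

0, 1, 4, 6, 9, 11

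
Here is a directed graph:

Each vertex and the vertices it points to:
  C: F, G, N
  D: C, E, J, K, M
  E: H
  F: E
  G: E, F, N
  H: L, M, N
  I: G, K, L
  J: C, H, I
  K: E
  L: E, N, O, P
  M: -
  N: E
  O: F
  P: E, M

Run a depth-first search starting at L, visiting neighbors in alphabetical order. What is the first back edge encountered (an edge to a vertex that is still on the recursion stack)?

H->L

DFS from L (visiting neighbors in alphabetical order); mark gray on enter, black on exit:
L gray
  E gray
    H gray
      H→L: L is gray → back edge
First back edge: H → L.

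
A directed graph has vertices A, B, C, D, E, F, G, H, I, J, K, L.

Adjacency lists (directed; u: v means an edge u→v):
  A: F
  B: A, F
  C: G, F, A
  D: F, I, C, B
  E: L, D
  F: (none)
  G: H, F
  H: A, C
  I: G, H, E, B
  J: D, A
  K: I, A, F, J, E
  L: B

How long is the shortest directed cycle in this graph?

For each vertex v, BFS finds the shortest path from v back to v.
The shortest such closed walk is I → E → D → I, length 3.

3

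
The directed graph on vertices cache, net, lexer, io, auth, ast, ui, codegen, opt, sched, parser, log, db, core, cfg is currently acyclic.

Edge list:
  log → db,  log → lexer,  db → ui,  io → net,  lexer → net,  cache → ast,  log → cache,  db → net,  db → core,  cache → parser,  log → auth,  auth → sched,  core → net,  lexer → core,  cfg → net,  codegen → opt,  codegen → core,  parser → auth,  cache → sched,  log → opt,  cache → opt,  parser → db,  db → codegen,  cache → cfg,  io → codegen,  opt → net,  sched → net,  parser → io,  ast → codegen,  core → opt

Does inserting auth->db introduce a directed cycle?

No

Adding auth→db creates a cycle iff db can already reach auth.
Explore from db: no path reaches auth. The graph stays acyclic.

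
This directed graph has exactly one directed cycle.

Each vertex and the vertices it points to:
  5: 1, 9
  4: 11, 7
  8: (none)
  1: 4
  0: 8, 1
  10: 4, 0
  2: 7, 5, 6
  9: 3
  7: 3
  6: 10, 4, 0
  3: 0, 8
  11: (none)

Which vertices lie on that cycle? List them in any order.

DFS with gray/black marking from 4:
4 gray
  11 gray
  11 black
  7 gray
    3 gray
      0 gray
        8 gray
        8 black
        1 gray
          1→4: 4 is gray → back edge
Back edge closes the cycle 4 → 7 → 3 → 0 → 1 → 4; its vertices are {0, 1, 3, 4, 7}.

0, 1, 3, 4, 7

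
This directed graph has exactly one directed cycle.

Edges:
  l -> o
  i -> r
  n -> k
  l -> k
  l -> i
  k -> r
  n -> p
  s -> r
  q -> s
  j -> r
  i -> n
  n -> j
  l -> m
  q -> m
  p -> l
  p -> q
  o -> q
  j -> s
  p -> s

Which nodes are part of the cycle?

i, l, n, p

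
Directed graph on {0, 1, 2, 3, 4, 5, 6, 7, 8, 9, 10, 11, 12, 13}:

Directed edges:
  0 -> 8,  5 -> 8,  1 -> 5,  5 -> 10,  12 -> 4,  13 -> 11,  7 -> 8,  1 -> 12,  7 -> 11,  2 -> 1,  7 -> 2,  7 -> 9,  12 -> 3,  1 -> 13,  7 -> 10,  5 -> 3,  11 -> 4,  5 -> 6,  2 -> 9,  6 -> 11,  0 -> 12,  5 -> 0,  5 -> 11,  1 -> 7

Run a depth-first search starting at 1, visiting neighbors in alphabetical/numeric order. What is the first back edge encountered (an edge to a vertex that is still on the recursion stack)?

DFS from 1 (visiting neighbors in alphabetical/numeric order); mark gray on enter, black on exit:
1 gray
  5 gray
    0 gray
      8 gray
      8 black
      12 gray
        3 gray
        3 black
        4 gray
        4 black
      12 black
    0 black
    5→3: 3 black — skip
    6 gray
      11 gray
        11→4: 4 black — skip
      11 black
    6 black
    5→8: 8 black — skip
    10 gray
    10 black
    5→11: 11 black — skip
  5 black
  7 gray
    2 gray
      2→1: 1 is gray → back edge
First back edge: 2 → 1.

2→1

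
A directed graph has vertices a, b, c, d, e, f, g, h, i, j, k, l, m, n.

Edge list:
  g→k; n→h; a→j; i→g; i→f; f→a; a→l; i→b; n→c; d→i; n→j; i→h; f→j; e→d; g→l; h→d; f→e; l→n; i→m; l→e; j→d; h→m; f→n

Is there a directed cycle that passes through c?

No

c lies on a cycle iff there is a path from c back to itself.
Exploring from c, it never reaches itself; equivalently, its strongly connected component is a singleton.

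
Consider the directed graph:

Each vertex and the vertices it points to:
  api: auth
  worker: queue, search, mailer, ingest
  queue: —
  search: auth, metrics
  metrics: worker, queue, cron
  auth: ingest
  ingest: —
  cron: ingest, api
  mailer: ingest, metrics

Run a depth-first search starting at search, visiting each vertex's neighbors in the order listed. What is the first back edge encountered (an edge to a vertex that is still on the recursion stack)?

worker->search

DFS from search (visiting each vertex's neighbors in the order listed); mark gray on enter, black on exit:
search gray
  auth gray
    ingest gray
    ingest black
  auth black
  metrics gray
    worker gray
      queue gray
      queue black
      worker→search: search is gray → back edge
First back edge: worker → search.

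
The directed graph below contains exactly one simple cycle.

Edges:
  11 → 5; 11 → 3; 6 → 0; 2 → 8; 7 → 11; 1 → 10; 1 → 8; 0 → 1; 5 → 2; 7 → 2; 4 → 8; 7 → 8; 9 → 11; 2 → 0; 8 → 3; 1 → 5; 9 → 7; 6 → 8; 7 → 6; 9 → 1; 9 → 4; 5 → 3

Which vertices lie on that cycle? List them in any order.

0, 1, 2, 5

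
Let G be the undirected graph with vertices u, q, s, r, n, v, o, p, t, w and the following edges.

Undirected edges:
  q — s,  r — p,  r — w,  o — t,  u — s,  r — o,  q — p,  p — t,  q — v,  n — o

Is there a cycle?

Yes

DFS, tracking each vertex's parent; an edge to a visited non-parent vertex closes a cycle.
Start from o:
visit o (parent –)
  visit r (parent o)
    visit p (parent r)
      p–r: parent, skip
      visit t (parent p)
        t–p: parent, skip
        t–o: o visited and ≠ parent → cycle
Cycle: o – r – p – t – o.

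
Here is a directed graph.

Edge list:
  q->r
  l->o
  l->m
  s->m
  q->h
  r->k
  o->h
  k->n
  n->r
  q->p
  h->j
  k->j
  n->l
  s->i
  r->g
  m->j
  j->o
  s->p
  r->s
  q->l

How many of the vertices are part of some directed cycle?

A vertex is on a directed cycle iff it belongs to a strongly connected component of size ≥ 2 (or has a self-loop).
The vertices on cycles are {h, j, k, n, o, r} — 6 in total.

6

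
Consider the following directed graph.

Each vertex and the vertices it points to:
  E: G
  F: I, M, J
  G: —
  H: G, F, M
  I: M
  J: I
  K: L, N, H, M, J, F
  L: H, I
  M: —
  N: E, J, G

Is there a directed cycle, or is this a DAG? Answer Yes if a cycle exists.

No

DFS with white/gray/black marking, starting from K:
K gray
  L gray
    H gray
      G gray
      G black
      F gray
        I gray
          M gray
          M black
        I black
        F→M: M black — skip
        J gray
          J→I: I black — skip
        J black
      F black
      H→M: M black — skip
    H black
    L→I: I black — skip
  L black
  N gray
    E gray
      E→G: G black — skip
    E black
    N→J: J black — skip
    N→G: G black — skip
  N black
  K→H: H black — skip
  K→M: M black — skip
  K→J: J black — skip
  K→F: F black — skip
K black
Every edge goes to a white or black vertex — no back edge, so the graph is acyclic.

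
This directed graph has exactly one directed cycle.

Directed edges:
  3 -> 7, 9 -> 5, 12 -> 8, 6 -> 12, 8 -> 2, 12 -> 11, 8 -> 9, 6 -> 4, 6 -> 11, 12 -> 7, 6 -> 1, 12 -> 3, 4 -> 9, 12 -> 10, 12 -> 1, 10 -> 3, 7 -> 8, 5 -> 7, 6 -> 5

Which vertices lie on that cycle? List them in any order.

5, 7, 8, 9

DFS with gray/black marking from 8:
8 gray
  2 gray
  2 black
  9 gray
    5 gray
      7 gray
        7→8: 8 is gray → back edge
Back edge closes the cycle 8 → 9 → 5 → 7 → 8; its vertices are {5, 7, 8, 9}.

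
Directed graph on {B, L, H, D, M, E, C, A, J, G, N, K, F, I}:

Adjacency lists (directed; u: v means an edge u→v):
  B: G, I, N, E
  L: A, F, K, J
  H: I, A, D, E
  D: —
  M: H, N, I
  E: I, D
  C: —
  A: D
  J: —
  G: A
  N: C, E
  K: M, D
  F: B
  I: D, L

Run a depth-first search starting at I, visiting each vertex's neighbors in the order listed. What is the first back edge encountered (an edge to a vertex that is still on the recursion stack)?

B->I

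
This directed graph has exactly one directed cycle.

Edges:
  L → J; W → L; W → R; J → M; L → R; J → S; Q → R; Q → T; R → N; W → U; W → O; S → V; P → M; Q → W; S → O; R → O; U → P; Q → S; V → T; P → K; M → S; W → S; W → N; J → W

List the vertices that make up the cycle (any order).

J, L, W

DFS with gray/black marking from W:
W gray
  U gray
    P gray
      K gray
      K black
      M gray
        S gray
          V gray
            T gray
            T black
          V black
          O gray
          O black
        S black
      M black
    P black
  U black
  N gray
  N black
  R gray
    R→O: O black — skip
    R→N: N black — skip
  R black
  W→S: S black — skip
  L gray
    L→R: R black — skip
    J gray
      J→S: S black — skip
      J→M: M black — skip
      J→W: W is gray → back edge
Back edge closes the cycle W → L → J → W; its vertices are {J, L, W}.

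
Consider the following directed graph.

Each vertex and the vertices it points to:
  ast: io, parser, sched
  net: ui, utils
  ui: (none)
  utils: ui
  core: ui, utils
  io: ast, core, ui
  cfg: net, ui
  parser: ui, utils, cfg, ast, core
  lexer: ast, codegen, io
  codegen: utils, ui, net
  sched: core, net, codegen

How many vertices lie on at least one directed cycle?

A vertex is on a directed cycle iff it belongs to a strongly connected component of size ≥ 2 (or has a self-loop).
The vertices on cycles are {io, ast, parser} — 3 in total.

3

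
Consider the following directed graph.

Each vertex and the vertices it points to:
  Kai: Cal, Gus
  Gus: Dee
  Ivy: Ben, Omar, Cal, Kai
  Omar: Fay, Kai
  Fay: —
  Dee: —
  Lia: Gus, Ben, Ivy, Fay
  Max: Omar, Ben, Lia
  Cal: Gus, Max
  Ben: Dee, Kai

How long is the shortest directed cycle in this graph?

4

For each vertex v, BFS finds the shortest path from v back to v.
The shortest such closed walk is Lia → Ivy → Cal → Max → Lia, length 4.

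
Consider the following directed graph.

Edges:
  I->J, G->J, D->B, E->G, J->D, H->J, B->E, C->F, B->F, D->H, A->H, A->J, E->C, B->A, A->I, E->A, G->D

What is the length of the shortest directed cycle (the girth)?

For each vertex v, BFS finds the shortest path from v back to v.
The shortest such closed walk is D → H → J → D, length 3.

3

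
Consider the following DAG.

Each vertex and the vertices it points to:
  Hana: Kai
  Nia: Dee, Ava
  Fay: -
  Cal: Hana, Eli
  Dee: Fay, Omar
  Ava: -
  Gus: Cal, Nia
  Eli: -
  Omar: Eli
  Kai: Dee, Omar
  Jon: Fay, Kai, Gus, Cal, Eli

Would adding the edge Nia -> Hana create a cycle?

Adding Nia→Hana creates a cycle iff Hana can already reach Nia.
Explore from Hana: no path reaches Nia. The graph stays acyclic.

No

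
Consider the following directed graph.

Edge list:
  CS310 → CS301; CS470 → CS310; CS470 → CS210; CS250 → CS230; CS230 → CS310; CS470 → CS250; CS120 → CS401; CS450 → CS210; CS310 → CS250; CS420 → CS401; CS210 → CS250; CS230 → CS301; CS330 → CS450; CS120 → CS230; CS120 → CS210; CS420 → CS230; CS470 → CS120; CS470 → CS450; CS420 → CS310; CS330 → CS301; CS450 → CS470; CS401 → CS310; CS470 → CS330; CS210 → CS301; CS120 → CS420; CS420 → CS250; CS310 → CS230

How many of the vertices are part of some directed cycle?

6

A vertex is on a directed cycle iff it belongs to a strongly connected component of size ≥ 2 (or has a self-loop).
The vertices on cycles are {CS230, CS250, CS310, CS330, CS450, CS470} — 6 in total.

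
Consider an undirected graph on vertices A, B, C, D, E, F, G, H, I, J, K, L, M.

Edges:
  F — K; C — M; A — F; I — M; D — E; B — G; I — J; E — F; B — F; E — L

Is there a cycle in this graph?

No

DFS, tracking each vertex's parent; an edge to a visited non-parent vertex closes a cycle.
Start from B:
visit B (parent –)
  visit G (parent B)
    G–B: parent, skip
  visit F (parent B)
    visit A (parent F)
      A–F: parent, skip
    F–B: parent, skip
    visit K (parent F)
      K–F: parent, skip
    visit E (parent F)
      visit L (parent E)
        L–E: parent, skip
      E–F: parent, skip
      visit D (parent E)
        D–E: parent, skip
visit C (parent –)
  visit M (parent C)
    M–C: parent, skip
    visit I (parent M)
      visit J (parent I)
        J–I: parent, skip
      I–M: parent, skip
visit H (parent –)
No non-parent visited neighbor found — the graph is a forest.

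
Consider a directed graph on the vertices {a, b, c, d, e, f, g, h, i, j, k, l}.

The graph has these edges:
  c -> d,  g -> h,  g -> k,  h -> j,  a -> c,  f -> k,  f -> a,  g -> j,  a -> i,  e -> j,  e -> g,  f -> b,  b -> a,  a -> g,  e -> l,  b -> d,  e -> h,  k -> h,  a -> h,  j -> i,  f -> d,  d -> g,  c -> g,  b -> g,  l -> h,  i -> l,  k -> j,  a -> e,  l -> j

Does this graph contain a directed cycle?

DFS with white/gray/black marking, starting from a:
a gray
  e gray
    g gray
      h gray
        j gray
          i gray
            l gray
              l→j: j is gray → back edge
Back edge found, so a cycle exists: j → i → l → j.

Yes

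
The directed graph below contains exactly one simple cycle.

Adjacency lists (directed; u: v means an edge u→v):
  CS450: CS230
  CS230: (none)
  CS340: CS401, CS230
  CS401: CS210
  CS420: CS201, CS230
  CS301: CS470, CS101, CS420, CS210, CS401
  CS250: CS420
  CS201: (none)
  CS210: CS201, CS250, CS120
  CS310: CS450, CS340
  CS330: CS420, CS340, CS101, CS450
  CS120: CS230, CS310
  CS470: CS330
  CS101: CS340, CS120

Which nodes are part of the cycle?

DFS with gray/black marking from CS401:
CS401 gray
  CS210 gray
    CS201 gray
    CS201 black
    CS250 gray
      CS420 gray
        CS420→CS201: CS201 black — skip
        CS230 gray
        CS230 black
      CS420 black
    CS250 black
    CS120 gray
      CS120→CS230: CS230 black — skip
      CS310 gray
        CS450 gray
          CS450→CS230: CS230 black — skip
        CS450 black
        CS340 gray
          CS340→CS401: CS401 is gray → back edge
Back edge closes the cycle CS401 → CS210 → CS120 → CS310 → CS340 → CS401; its vertices are {CS120, CS210, CS310, CS340, CS401}.

CS120, CS210, CS310, CS340, CS401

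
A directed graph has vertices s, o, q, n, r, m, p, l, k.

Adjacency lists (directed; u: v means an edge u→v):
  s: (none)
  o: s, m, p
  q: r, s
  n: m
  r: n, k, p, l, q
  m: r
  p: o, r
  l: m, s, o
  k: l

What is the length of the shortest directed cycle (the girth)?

2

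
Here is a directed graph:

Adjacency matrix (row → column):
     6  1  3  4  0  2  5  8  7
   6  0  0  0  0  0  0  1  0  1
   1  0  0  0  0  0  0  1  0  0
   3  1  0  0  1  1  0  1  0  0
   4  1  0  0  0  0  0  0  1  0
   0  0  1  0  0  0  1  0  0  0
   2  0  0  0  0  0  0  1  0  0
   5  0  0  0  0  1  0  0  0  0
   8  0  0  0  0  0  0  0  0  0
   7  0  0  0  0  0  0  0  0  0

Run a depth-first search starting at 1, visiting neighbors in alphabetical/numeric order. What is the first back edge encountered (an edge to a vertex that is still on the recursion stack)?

DFS from 1 (visiting neighbors in alphabetical/numeric order); mark gray on enter, black on exit:
1 gray
  5 gray
    0 gray
      0→1: 1 is gray → back edge
First back edge: 0 → 1.

0→1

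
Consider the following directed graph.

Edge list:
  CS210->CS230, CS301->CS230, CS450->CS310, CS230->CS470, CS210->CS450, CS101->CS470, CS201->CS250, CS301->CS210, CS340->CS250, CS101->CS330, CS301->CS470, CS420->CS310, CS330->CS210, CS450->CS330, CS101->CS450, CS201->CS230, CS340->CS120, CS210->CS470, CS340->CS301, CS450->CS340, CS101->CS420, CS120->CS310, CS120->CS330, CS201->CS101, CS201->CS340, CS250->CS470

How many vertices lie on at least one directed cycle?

A vertex is on a directed cycle iff it belongs to a strongly connected component of size ≥ 2 (or has a self-loop).
The vertices on cycles are {CS120, CS210, CS301, CS330, CS340, CS450} — 6 in total.

6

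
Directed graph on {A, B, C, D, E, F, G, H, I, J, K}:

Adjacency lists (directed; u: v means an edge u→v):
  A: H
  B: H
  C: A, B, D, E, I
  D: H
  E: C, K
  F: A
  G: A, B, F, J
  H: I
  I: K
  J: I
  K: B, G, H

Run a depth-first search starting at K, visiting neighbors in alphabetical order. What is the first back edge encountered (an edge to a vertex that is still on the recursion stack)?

I->K

DFS from K (visiting neighbors in alphabetical order); mark gray on enter, black on exit:
K gray
  B gray
    H gray
      I gray
        I→K: K is gray → back edge
First back edge: I → K.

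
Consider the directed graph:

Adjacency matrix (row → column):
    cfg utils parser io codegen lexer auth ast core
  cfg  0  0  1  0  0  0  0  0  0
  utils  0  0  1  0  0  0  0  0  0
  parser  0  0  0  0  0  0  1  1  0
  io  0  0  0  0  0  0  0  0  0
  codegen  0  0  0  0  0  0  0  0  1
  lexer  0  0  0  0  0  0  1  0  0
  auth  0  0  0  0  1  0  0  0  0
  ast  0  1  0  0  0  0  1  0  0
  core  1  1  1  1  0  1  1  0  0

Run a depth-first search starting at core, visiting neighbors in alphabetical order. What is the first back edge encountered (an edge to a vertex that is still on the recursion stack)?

codegen→core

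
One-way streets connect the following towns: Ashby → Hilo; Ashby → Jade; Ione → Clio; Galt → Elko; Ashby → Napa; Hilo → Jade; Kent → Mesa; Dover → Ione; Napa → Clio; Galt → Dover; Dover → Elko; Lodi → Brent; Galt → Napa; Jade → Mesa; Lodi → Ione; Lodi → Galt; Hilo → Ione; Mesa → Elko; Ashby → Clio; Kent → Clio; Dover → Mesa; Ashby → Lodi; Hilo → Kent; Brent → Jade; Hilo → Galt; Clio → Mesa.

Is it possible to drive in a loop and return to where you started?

No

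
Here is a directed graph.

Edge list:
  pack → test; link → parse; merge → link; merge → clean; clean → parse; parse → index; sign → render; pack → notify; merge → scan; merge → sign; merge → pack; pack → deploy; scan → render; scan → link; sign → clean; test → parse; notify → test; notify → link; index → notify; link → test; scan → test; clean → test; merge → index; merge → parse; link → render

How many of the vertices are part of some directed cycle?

A vertex is on a directed cycle iff it belongs to a strongly connected component of size ≥ 2 (or has a self-loop).
The vertices on cycles are {link, test, index, parse, notify} — 5 in total.

5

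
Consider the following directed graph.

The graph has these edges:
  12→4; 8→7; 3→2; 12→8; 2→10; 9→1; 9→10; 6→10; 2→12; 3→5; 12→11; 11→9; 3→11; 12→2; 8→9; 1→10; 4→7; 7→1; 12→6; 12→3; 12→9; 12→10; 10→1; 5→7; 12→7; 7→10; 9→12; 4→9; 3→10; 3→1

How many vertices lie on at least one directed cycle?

A vertex is on a directed cycle iff it belongs to a strongly connected component of size ≥ 2 (or has a self-loop).
The vertices on cycles are {1, 2, 3, 4, 8, 9, 10, 11, 12} — 9 in total.

9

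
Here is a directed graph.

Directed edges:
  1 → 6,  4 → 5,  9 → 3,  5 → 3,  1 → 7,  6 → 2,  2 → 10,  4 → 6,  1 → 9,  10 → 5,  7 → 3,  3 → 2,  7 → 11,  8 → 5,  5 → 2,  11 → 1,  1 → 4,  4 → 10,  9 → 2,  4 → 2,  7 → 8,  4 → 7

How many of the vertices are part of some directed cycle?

8

A vertex is on a directed cycle iff it belongs to a strongly connected component of size ≥ 2 (or has a self-loop).
The vertices on cycles are {1, 2, 3, 4, 5, 7, 10, 11} — 8 in total.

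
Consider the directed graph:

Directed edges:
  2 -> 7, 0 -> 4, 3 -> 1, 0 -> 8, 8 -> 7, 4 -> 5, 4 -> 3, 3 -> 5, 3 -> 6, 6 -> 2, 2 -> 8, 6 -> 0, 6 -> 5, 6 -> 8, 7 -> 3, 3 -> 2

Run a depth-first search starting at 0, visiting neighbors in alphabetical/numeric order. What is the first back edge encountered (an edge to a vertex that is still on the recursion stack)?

7→3

DFS from 0 (visiting neighbors in alphabetical/numeric order); mark gray on enter, black on exit:
0 gray
  4 gray
    3 gray
      1 gray
      1 black
      2 gray
        7 gray
          7→3: 3 is gray → back edge
First back edge: 7 → 3.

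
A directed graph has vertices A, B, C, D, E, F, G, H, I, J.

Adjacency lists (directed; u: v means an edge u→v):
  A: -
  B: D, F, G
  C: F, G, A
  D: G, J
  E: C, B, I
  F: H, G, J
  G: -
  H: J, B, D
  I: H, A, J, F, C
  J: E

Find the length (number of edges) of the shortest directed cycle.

3

For each vertex v, BFS finds the shortest path from v back to v.
The shortest such closed walk is E → I → J → E, length 3.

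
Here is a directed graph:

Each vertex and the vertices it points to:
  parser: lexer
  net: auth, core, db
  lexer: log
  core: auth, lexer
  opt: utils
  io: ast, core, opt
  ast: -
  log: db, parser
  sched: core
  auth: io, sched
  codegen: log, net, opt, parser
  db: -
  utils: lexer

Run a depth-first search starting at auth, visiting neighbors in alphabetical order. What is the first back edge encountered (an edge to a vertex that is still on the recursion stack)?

core->auth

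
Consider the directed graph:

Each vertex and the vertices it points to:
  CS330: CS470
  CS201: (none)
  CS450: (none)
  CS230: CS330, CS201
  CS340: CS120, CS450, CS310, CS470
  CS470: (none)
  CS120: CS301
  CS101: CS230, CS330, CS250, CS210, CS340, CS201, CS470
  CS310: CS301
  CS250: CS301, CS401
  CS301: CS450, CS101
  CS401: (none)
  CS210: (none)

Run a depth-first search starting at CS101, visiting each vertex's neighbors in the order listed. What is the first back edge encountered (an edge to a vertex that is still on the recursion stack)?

CS301→CS101

DFS from CS101 (visiting each vertex's neighbors in the order listed); mark gray on enter, black on exit:
CS101 gray
  CS230 gray
    CS330 gray
      CS470 gray
      CS470 black
    CS330 black
    CS201 gray
    CS201 black
  CS230 black
  CS101→CS330: CS330 black — skip
  CS250 gray
    CS301 gray
      CS450 gray
      CS450 black
      CS301→CS101: CS101 is gray → back edge
First back edge: CS301 → CS101.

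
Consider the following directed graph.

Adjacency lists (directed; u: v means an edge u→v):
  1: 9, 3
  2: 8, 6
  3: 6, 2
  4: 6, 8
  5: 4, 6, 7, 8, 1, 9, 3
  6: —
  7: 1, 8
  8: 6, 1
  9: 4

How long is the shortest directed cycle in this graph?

4

For each vertex v, BFS finds the shortest path from v back to v.
The shortest such closed walk is 9 → 4 → 8 → 1 → 9, length 4.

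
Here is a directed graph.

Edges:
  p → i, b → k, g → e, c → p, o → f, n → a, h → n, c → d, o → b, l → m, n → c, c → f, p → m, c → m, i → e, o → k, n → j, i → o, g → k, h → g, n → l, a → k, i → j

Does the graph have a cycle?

No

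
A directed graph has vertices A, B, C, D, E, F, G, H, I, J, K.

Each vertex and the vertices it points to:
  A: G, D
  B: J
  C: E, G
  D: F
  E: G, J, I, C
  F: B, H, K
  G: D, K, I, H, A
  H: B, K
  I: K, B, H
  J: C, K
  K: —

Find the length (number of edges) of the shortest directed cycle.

2

For each vertex v, BFS finds the shortest path from v back to v.
The shortest such closed walk is E → C → E, length 2.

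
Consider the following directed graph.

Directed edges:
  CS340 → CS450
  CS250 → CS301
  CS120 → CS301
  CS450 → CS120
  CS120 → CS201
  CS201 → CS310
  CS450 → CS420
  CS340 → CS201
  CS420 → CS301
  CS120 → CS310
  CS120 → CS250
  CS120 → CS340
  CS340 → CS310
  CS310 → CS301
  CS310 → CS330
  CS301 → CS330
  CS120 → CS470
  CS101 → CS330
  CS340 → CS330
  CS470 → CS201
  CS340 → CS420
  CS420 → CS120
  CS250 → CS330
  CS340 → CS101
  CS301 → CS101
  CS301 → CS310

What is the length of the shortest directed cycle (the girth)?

For each vertex v, BFS finds the shortest path from v back to v.
The shortest such closed walk is CS301 → CS310 → CS301, length 2.

2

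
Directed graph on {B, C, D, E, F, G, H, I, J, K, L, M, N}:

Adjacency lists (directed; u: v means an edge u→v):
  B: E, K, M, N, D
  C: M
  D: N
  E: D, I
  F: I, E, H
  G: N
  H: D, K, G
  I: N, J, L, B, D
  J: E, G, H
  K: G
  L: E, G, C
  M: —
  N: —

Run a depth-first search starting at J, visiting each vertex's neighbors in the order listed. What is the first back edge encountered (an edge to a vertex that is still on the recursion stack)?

DFS from J (visiting each vertex's neighbors in the order listed); mark gray on enter, black on exit:
J gray
  E gray
    D gray
      N gray
      N black
    D black
    I gray
      I→N: N black — skip
      I→J: J is gray → back edge
First back edge: I → J.

I->J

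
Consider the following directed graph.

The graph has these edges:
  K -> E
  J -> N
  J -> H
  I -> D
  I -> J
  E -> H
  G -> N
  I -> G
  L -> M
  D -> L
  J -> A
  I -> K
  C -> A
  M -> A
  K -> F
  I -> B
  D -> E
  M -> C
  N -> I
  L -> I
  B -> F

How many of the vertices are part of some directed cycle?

6

A vertex is on a directed cycle iff it belongs to a strongly connected component of size ≥ 2 (or has a self-loop).
The vertices on cycles are {D, G, I, J, L, N} — 6 in total.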